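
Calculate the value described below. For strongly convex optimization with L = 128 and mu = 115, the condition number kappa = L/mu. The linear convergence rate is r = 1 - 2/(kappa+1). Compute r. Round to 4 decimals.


Step 1: Compute the condition number.
kappa = L/mu = 128/115 = 1.113
Step 2: Compute the convergence rate.
r = 1 - 2/(kappa + 1) = 1 - 2*mu/(L + mu) = (L - mu)/(L + mu) = 13/243 = 0.0535


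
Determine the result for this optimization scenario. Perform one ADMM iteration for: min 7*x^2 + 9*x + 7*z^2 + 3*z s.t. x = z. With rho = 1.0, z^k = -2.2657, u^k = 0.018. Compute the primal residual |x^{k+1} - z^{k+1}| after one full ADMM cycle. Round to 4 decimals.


ADMM iteration with rho = 1.0, z^k = -2.2657, u^k = 0.018
Step 1: x-update.
Minimize 7*x^2 + 9*x + (1.0/2)*(x + 2.2657 + 0.018)^2
FOC: (2*7 + 1.0)*x = -9 + 1.0*(-2.2657 - 0.018)
x^{k+1} = -0.7522
Step 2: z-update.
Minimize 7*z^2 + 3*z + (1.0/2)*(-0.7522 - z + 0.018)^2
FOC: (2*7 + 1.0)*z = -3 + 1.0*(-0.7522 + 0.018)
z^{k+1} = -0.2489
Step 3: u-update.
u^{k+1} = 0.018 - 0.7522 + 0.2489 = -0.4853
Step 4: Primal residual = |-0.7522 + 0.2489| = 0.5033


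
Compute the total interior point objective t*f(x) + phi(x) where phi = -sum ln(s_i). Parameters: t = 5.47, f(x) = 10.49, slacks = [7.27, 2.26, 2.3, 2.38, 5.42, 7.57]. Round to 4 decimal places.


Step 1: Compute log-barrier.
ln values: [1.9838, 0.8154, 0.8329, 0.8671, 1.6901, 2.0242]
phi = -(1.9838 + 0.8154 + 0.8329 + 0.8671 + 1.6901 + 2.0242) = -8.2134
Step 2: Compute augmented objective.
t*f(x) = 5.47*10.49 = 57.3803
Total = 57.3803 - 8.2134 = 49.1669


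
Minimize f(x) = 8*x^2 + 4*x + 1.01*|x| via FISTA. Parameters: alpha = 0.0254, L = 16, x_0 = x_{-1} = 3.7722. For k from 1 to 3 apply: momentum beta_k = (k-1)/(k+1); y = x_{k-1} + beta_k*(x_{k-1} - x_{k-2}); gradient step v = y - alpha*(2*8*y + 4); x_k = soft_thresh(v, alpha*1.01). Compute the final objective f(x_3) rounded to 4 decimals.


FISTA on f(x) = 8*x^2 + 4*x + 1.01*|x|
L = 16, alpha = 0.0254
Iteration 1: beta = 0.0, y = 3.7722 + 0.0*(3.7722 - 3.7722) = 3.7722
  grad(y) = 64.3552, v = y - alpha*grad = 2.1376
  prox(v) = soft_thresh(2.1376, 0.0257) = 2.1119
Iteration 2: beta = 0.3333, y = 2.1119 + 0.3333*(2.1119 - 3.7722) = 1.5585
  grad(y) = 28.936, v = y - alpha*grad = 0.8235
  prox(v) = soft_thresh(0.8235, 0.0257) = 0.7979
Iteration 3: beta = 0.5, y = 0.7979 + 0.5*(0.7979 - 2.1119) = 0.1408
  grad(y) = 6.2535, v = y - alpha*grad = -0.018
  prox(v) = soft_thresh(-0.018, 0.0257) = 0.0
f(x_3) = 8*0.0^2 + 4*0.0 + 1.01*|0.0| = 0.0


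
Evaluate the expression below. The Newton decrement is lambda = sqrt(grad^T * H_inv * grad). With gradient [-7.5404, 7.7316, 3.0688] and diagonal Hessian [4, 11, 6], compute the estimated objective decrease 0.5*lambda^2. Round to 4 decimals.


Step 1: H is diagonal, so H^(-1) * g = [-1.8851, 0.7029, 0.5115].
Step 2: g^T H^(-1) g = sum_i g_i^2 / H_ii
  = (-7.5404)^2/4 + (7.7316)^2/11 + (3.0688)^2/6
  = 14.2144 + 5.4343 + 1.5696 = 21.2183
Step 3: Objective decrease = 0.5 * g^T H^(-1) g = 10.6092


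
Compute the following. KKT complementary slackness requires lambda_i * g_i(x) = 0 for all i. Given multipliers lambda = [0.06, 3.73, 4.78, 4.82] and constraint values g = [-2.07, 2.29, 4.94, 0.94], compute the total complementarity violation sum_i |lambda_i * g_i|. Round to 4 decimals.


KKT complementary slackness check:
lambda_1 * g_1 = 0.06 * -2.07 = -0.1242
lambda_2 * g_2 = 3.73 * 2.29 = 8.5417
lambda_3 * g_3 = 4.78 * 4.94 = 23.6132
lambda_4 * g_4 = 4.82 * 0.94 = 4.5308
Total violation = 0.1242 + 8.5417 + 23.6132 + 4.5308 = 36.8099


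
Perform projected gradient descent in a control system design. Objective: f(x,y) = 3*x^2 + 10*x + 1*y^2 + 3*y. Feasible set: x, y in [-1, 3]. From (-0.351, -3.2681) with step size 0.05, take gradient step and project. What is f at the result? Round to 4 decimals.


Step 1: Compute gradient at (-0.351, -3.2681).
grad_x = 2*3*-0.351 + 10 = 7.894
grad_y = 2*1*-3.2681 + 3 = -3.5362
Step 2: Gradient step.
x_raw = -0.351 - 0.05*7.894 = -0.7457
y_raw = -3.2681 - 0.05*-3.5362 = -3.0913
Step 3: Project onto [-1, 3].
x_proj = clip(-0.7457) = -0.7457
y_proj = clip(-3.0913) = -1.0
Step 4: Evaluate f.
f(-0.7457, -1.0) = -7.7888


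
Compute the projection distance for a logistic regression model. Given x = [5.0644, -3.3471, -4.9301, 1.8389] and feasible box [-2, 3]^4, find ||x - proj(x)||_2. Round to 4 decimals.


Project each component onto [-2, 3].
clip(5.0644) = 3.0, clip(-3.3471) = -2.0, clip(-4.9301) = -2.0, clip(1.8389) = 1.8389
Projection = [3.0, -2.0, -2.0, 1.8389]
Squared diffs: [4.2617, 1.8147, 8.5855, 0.0]
Distance = sqrt(14.6619) = 3.8291


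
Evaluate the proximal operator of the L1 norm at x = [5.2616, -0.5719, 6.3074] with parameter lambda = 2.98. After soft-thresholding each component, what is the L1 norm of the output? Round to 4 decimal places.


Soft-thresholding with lambda = 2.98:
prox(5.2616) = sign(5.2616)*max(|5.2616| - 2.98, 0) = 2.2816
prox(-0.5719) = sign(-0.5719)*max(|-0.5719| - 2.98, 0) = 0.0
prox(6.3074) = sign(6.3074)*max(|6.3074| - 2.98, 0) = 3.3274
prox(x) = [2.2816, 0.0, 3.3274]
||prox(x)||_1 = 2.2816 + 0.0 + 3.3274 = 5.609


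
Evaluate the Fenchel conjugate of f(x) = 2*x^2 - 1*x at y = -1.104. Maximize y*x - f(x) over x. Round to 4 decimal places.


f*(y) = sup_x {y*x - a*x^2 - b*x} = sup_x {(y-b)*x - a*x^2}
FOC: (y - b) - 2a*x = 0 => x* = (y - b)/(2a)
x* = (-1.104 + 1)/(2*2) = -0.026
f*(-1.104) = (y-b)^2/(4a) = (-1.104 + 1)^2/(4*2)
= 0.0108/8 = 0.0014


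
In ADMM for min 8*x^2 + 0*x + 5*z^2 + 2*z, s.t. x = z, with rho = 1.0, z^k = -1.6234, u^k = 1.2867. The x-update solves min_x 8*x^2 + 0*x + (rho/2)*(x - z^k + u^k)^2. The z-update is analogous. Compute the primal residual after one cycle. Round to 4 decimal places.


ADMM iteration with rho = 1.0, z^k = -1.6234, u^k = 1.2867
Step 1: x-update.
Minimize 8*x^2 + 0*x + (1.0/2)*(x + 1.6234 + 1.2867)^2
FOC: (2*8 + 1.0)*x = 0 + 1.0*(-1.6234 - 1.2867)
x^{k+1} = -0.1712
Step 2: z-update.
Minimize 5*z^2 + 2*z + (1.0/2)*(-0.1712 - z + 1.2867)^2
FOC: (2*5 + 1.0)*z = -2 + 1.0*(-0.1712 + 1.2867)
z^{k+1} = -0.0804
Step 3: u-update.
u^{k+1} = 1.2867 - 0.1712 + 0.0804 = 1.1959
Step 4: Primal residual = |-0.1712 + 0.0804| = 0.0908


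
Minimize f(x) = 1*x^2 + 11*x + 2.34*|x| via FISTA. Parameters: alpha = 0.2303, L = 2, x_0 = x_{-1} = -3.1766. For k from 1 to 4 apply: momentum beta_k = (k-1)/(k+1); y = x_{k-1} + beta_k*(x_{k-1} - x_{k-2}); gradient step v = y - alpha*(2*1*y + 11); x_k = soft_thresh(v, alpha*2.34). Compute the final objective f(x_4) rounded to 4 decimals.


FISTA on f(x) = 1*x^2 + 11*x + 2.34*|x|
L = 2, alpha = 0.2303
Iteration 1: beta = 0.0, y = -3.1766 + 0.0*(-3.1766 + 3.1766) = -3.1766
  grad(y) = 4.6468, v = y - alpha*grad = -4.2468
  prox(v) = soft_thresh(-4.2468, 0.5389) = -3.7079
Iteration 2: beta = 0.3333, y = -3.7079 + 0.3333*(-3.7079 + 3.1766) = -3.8849
  grad(y) = 3.2301, v = y - alpha*grad = -4.6288
  prox(v) = soft_thresh(-4.6288, 0.5389) = -4.0899
Iteration 3: beta = 0.5, y = -4.0899 + 0.5*(-4.0899 + 3.7079) = -4.281
  grad(y) = 2.438, v = y - alpha*grad = -4.8425
  prox(v) = soft_thresh(-4.8425, 0.5389) = -4.3036
Iteration 4: beta = 0.6, y = -4.3036 + 0.6*(-4.3036 + 4.0899) = -4.4317
  grad(y) = 2.1365, v = y - alpha*grad = -4.9238
  prox(v) = soft_thresh(-4.9238, 0.5389) = -4.3849
f(x_4) = 1*(-4.3849)^2 + 11*(-4.3849) + 2.34*|-4.3849| = -18.7459


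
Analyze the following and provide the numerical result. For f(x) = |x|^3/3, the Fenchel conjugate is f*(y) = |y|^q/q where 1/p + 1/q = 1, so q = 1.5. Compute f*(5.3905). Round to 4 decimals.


The conjugate exponent q satisfies 1/p + 1/q = 1.
p = 3, so q = 3/(3 - 1) = 1.5
|y|^q = 5.3905^1.5 = 12.5154
f*(5.3905) = 12.5154 / 1.5 = 8.3436


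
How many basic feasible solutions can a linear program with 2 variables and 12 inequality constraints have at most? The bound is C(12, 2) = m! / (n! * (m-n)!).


Each vertex corresponds to some choice of n active constraints out of m, so the number of vertices is at most C(m, n) = m! / (n!(m-n)!).
m = 12, n = 2
Numerator: 12 * 11
Denominator: 2! = 2
C(12, 2) = 66


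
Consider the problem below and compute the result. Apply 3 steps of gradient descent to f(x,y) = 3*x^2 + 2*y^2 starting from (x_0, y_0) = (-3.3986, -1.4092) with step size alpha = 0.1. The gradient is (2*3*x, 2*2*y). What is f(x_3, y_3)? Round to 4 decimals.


Gradient descent on f(x,y) = 3*x^2 + 2*y^2.
Starting point: (-3.3986, -1.4092), alpha = 0.1
Step 1: grad_x = 2*3*-3.3986 = -20.3916, grad_y = 2*2*-1.4092 = -5.6368
  x_1 = -3.3986 - 0.1*-20.3916 = -1.3594
  y_1 = -1.4092 - 0.1*-5.6368 = -0.8455
Step 2: grad_x = 2*3*-1.3594 = -8.1566, grad_y = 2*2*-0.8455 = -3.3821
  x_2 = -1.3594 - 0.1*-8.1566 = -0.5438
  y_2 = -0.8455 - 0.1*-3.3821 = -0.5073
Step 3: grad_x = 2*3*-0.5438 = -3.2627, grad_y = 2*2*-0.5073 = -2.0292
  x_3 = -0.5438 - 0.1*-3.2627 = -0.2175
  y_3 = -0.5073 - 0.1*-2.0292 = -0.3044
f(-0.2175, -0.3044) = 3*(-0.2175)^2 + 2*(-0.3044)^2 = 0.3272


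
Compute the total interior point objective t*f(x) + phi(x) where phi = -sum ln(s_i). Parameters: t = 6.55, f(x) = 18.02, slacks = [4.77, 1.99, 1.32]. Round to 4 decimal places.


Step 1: Compute log-barrier.
ln values: [1.5623, 0.6881, 0.2776]
phi = -(1.5623 + 0.6881 + 0.2776) = -2.5281
Step 2: Compute augmented objective.
t*f(x) = 6.55*18.02 = 118.031
Total = 118.031 - 2.5281 = 115.5029


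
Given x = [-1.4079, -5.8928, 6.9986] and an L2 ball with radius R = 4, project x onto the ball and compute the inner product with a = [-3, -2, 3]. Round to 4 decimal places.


Step 1: Compute ||x|| (intermediates to 6 decimals).
||x|| = sqrt((-1.4079)^2 + (-5.8928)^2 + 6.9986^2) = 9.256764
Step 2: Project.
Since ||x|| > R, scale = R/||x|| = 4/9.256764 = 0.432116, proj(x) = scale * x
proj(x) = [-0.608376, -2.546373, 3.024207]
Step 3: Dot product.
a^T * proj(x) = -3*(-0.608376) - 2*(-2.546373) + 3*3.024207 = 15.9905


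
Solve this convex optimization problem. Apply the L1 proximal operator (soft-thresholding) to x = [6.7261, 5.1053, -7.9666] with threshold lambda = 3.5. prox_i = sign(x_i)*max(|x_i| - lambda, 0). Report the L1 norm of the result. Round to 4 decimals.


Soft-thresholding with lambda = 3.5:
prox(6.7261) = sign(6.7261)*max(|6.7261| - 3.5, 0) = 3.2261
prox(5.1053) = sign(5.1053)*max(|5.1053| - 3.5, 0) = 1.6053
prox(-7.9666) = sign(-7.9666)*max(|-7.9666| - 3.5, 0) = -4.4666
prox(x) = [3.2261, 1.6053, -4.4666]
||prox(x)||_1 = 3.2261 + 1.6053 + 4.4666 = 9.298


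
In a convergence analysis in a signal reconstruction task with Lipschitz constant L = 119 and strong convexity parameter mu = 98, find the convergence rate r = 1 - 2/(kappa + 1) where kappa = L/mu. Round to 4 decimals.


Step 1: Compute the condition number.
kappa = L/mu = 119/98 = 1.2143
Step 2: Compute the convergence rate.
r = 1 - 2/(kappa + 1) = 1 - 2*mu/(L + mu) = (L - mu)/(L + mu) = 21/217 = 0.0968


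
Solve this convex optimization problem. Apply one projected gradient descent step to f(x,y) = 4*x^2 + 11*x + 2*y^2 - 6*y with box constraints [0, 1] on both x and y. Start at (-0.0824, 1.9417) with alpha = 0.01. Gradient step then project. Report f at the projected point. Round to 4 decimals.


Step 1: Compute gradient at (-0.0824, 1.9417).
grad_x = 2*4*-0.0824 + 11 = 10.3408
grad_y = 2*2*1.9417 - 6 = 1.7668
Step 2: Gradient step.
x_raw = -0.0824 - 0.01*10.3408 = -0.1858
y_raw = 1.9417 - 0.01*1.7668 = 1.924
Step 3: Project onto [0, 1].
x_proj = clip(-0.1858) = 0.0
y_proj = clip(1.924) = 1.0
Step 4: Evaluate f.
f(0.0, 1.0) = -4.0


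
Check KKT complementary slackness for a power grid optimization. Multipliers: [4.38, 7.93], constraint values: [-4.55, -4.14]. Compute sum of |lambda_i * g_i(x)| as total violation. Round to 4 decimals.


KKT complementary slackness check:
lambda_1 * g_1 = 4.38 * -4.55 = -19.929
lambda_2 * g_2 = 7.93 * -4.14 = -32.8302
Total violation = 19.929 + 32.8302 = 52.7592


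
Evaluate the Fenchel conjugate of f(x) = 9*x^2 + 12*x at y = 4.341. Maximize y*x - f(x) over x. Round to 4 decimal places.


f*(y) = sup_x {y*x - a*x^2 - b*x} = sup_x {(y-b)*x - a*x^2}
FOC: (y - b) - 2a*x = 0 => x* = (y - b)/(2a)
x* = (4.341 - 12)/(2*9) = -0.4255
f*(4.341) = (y-b)^2/(4a) = (4.341 - 12)^2/(4*9)
= 58.6603/36 = 1.6295


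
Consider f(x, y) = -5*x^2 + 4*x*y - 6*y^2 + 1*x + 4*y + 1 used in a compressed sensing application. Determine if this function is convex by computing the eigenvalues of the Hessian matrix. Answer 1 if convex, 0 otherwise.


The Hessian of f(x,y) = -5*x^2 + 4*x*y - 6*y^2 + 1*x + 4*y + 1 is:
H = [[-10, 4], [4, -12]]
Trace = -10 - 12 = -22
Determinant = -10*-12 - (4)^2 = 104
Discriminant = (-22)^2 - 4*104 = 68.0
Eigenvalues: lambda_1 = -15.1231, lambda_2 = -6.8769
The function is not convex.

0


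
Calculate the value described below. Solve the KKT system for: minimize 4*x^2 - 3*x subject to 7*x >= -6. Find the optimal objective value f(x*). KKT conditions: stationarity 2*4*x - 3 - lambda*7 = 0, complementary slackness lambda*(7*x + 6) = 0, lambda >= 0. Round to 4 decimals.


Step 1: Try lambda = 0 (constraint inactive).
Stationarity: 2*4*x - 3 = 0
x* = 3/(2*4) = 0.375
Check constraint: 7*0.375 = 2.625 >= -6 -- satisfied.
Step 2: Compute optimal value.
f(x*) = 4*0.375^2 - 3*0.375 = -0.5625


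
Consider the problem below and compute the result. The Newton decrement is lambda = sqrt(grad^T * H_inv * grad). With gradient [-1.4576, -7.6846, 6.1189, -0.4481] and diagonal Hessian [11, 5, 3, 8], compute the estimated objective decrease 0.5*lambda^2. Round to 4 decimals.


Step 1: H is diagonal, so H^(-1) * g = [-0.1325, -1.5369, 2.0396, -0.056].
Step 2: g^T H^(-1) g = sum_i g_i^2 / H_ii
  = (-1.4576)^2/11 + (-7.6846)^2/5 + (6.1189)^2/3 + (-0.4481)^2/8
  = 0.1931 + 11.8106 + 12.4803 + 0.0251 = 24.5092
Step 3: Objective decrease = 0.5 * g^T H^(-1) g = 12.2546


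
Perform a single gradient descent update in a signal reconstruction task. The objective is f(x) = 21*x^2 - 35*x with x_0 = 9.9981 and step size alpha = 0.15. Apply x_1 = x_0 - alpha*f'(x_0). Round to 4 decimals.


We compute the gradient at x_0 and apply the update.
f'(x) = 42*x - 35
f'(9.9981) = 42*9.9981 - 35 = 384.9202
x_1 = 9.9981 - 0.15*384.9202 = -47.7399


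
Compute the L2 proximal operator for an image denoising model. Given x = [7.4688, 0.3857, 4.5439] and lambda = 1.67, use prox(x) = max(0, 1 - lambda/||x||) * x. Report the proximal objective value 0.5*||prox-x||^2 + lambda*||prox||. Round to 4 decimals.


Step 1: Compute ||x||.
||x|| = 8.7509
Step 2: Compute scaling factor.
scale = max(0, 1 - 1.67/8.7509) = 0.8092
Step 3: prox(x) = [6.0435, 0.3121, 3.6768]
||prox(x)|| = 7.0809
Step 4: Proximal objective.
0.5*||prox-x||^2 = 1.3945
lambda*||prox|| = 11.8251
Total = 13.2196


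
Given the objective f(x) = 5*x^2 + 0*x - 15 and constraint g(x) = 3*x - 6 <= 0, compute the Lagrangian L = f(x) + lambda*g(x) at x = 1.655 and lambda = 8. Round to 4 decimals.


Step 1: Evaluate f(x).
f(1.655) = 5*1.655^2 + 0*1.655 - 15 = -1.3049
Step 2: Evaluate g(x).
g(1.655) = 3*1.655 - 6 = -1.035
Step 3: Compute Lagrangian.
L = -1.3049 + 8*-1.035 = -9.5849


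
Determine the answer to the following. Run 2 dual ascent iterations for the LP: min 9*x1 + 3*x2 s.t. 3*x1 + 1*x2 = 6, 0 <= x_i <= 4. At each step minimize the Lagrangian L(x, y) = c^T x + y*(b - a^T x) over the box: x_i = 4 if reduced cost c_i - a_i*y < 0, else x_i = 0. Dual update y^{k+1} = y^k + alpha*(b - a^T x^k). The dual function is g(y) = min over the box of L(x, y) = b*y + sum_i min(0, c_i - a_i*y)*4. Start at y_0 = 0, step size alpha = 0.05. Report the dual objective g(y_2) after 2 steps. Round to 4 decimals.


Dual ascent for LP: min 9*x1 + 3*x2, 3*x1 + 1*x2 = 6, 0 <= x_i <= 4
Step 1: y^k = 0.0, reduced costs: (9.0, 3.0)
  x^k = (0.0, 0.0), subgradient = b - a^T x = 6.0
  y^{k+1} = 0.0 + 0.05*6.0 = 0.3
Step 2: y^k = 0.3, reduced costs: (8.1, 2.7)
  x^k = (0.0, 0.0), subgradient = b - a^T x = 6.0
  y^{k+1} = 0.3 + 0.05*6.0 = 0.6
Dual objective at y_2 = 0.6: reduced costs (7.2, 2.4), box minimizer x = (0.0, 0.0)
g(y_2) = b*y + (c1 - a1*y)*x1 + (c2 - a2*y)*x2 = 6*0.6 + 7.2*0.0 + 2.4*0.0 = 3.6 + 0.0 + 0.0 = 3.6


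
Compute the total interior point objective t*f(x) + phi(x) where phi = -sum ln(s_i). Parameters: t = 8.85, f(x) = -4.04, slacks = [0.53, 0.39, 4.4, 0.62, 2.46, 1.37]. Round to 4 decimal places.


Step 1: Compute log-barrier.
ln values: [-0.6349, -0.9416, 1.4816, -0.478, 0.9002, 0.3148]
phi = -(-0.6349 - 0.9416 + 1.4816 - 0.478 + 0.9002 + 0.3148) = -0.6421
Step 2: Compute augmented objective.
t*f(x) = 8.85*-4.04 = -35.754
Total = -35.754 - 0.6421 = -36.3961


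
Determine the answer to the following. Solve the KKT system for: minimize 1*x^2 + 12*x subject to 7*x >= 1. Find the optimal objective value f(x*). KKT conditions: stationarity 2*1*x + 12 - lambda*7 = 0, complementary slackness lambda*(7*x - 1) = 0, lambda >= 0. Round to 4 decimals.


Step 1: Try lambda = 0 (constraint inactive).
x_unc = -12/(2*1) = -6.0
Check: 7*-6.0 = -42.0 < 1 -- violated!
Step 2: Constraint must be active: 7*x = 1
x* = 1/7 = 0.1429 (rounded; the exact value 1/7 is used below)
lambda = (2*1*(1/7) + 12)/7 = 1.7551
Step 3: Compute optimal value.
f(x*) = 1*(1/7)^2 + 12*(1/7) = 1.7347


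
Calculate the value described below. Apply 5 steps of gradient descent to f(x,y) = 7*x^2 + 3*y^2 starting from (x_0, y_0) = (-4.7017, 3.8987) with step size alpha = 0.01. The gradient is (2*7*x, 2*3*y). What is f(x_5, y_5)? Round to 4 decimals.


Gradient descent on f(x,y) = 7*x^2 + 3*y^2.
Starting point: (-4.7017, 3.8987), alpha = 0.01
Step 1: grad_x = 2*7*-4.7017 = -65.8238, grad_y = 2*3*3.8987 = 23.3922
  x_1 = -4.7017 - 0.01*-65.8238 = -4.0435
  y_1 = 3.8987 - 0.01*23.3922 = 3.6648
Step 2: grad_x = 2*7*-4.0435 = -56.6085, grad_y = 2*3*3.6648 = 21.9887
  x_2 = -4.0435 - 0.01*-56.6085 = -3.4774
  y_2 = 3.6648 - 0.01*21.9887 = 3.4449
Step 3: grad_x = 2*7*-3.4774 = -48.6833, grad_y = 2*3*3.4449 = 20.6693
  x_3 = -3.4774 - 0.01*-48.6833 = -2.9905
  y_3 = 3.4449 - 0.01*20.6693 = 3.2382
Step 4: grad_x = 2*7*-2.9905 = -41.8676, grad_y = 2*3*3.2382 = 19.4292
  x_4 = -2.9905 - 0.01*-41.8676 = -2.5719
  y_4 = 3.2382 - 0.01*19.4292 = 3.0439
Step 5: grad_x = 2*7*-2.5719 = -36.0062, grad_y = 2*3*3.0439 = 18.2634
  x_5 = -2.5719 - 0.01*-36.0062 = -2.2118
  y_5 = 3.0439 - 0.01*18.2634 = 2.8613
f(-2.2118, 2.8613) = 7*(-2.2118)^2 + 3*2.8613^2 = 58.8052


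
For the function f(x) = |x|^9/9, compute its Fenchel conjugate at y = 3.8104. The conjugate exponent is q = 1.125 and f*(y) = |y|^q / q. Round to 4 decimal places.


The conjugate exponent q satisfies 1/p + 1/q = 1.
p = 9, so q = 9/(9 - 1) = 1.125
|y|^q = 3.8104^1.125 = 4.5039
f*(3.8104) = 4.5039 / 1.125 = 4.0035


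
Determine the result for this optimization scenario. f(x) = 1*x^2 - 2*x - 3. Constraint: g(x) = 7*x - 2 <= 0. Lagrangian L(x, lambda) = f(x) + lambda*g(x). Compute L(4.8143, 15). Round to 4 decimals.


Step 1: Evaluate f(x).
f(4.8143) = 1*4.8143^2 - 2*4.8143 - 3 = 10.5489
Step 2: Evaluate g(x).
g(4.8143) = 7*4.8143 - 2 = 31.7001
Step 3: Compute Lagrangian.
L = 10.5489 + 15*31.7001 = 486.0504


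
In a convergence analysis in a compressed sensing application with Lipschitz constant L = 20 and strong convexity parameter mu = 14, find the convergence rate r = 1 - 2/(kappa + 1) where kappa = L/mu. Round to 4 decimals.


Step 1: Compute the condition number.
kappa = L/mu = 20/14 = 1.4286
Step 2: Compute the convergence rate.
r = 1 - 2/(kappa + 1) = 1 - 2*mu/(L + mu) = (L - mu)/(L + mu) = 6/34 = 0.1765


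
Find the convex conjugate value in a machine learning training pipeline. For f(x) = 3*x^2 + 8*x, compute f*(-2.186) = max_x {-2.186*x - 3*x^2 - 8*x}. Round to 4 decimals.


f*(y) = sup_x {y*x - a*x^2 - b*x} = sup_x {(y-b)*x - a*x^2}
FOC: (y - b) - 2a*x = 0 => x* = (y - b)/(2a)
x* = (-2.186 - 8)/(2*3) = -1.6977
f*(-2.186) = (y-b)^2/(4a) = (-2.186 - 8)^2/(4*3)
= 103.7546/12 = 8.6462


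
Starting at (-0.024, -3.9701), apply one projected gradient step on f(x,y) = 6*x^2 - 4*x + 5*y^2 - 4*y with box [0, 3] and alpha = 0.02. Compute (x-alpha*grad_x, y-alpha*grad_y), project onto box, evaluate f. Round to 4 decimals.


Step 1: Compute gradient at (-0.024, -3.9701).
grad_x = 2*6*-0.024 - 4 = -4.288
grad_y = 2*5*-3.9701 - 4 = -43.701
Step 2: Gradient step.
x_raw = -0.024 - 0.02*-4.288 = 0.0618
y_raw = -3.9701 - 0.02*-43.701 = -3.0961
Step 3: Project onto [0, 3].
x_proj = clip(0.0618) = 0.0618
y_proj = clip(-3.0961) = 0.0
Step 4: Evaluate f.
f(0.0618, 0.0) = -0.2242


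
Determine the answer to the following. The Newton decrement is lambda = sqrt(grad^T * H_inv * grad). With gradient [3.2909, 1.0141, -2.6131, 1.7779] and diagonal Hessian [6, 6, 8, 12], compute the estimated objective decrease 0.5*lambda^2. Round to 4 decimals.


Step 1: H is diagonal, so H^(-1) * g = [0.5485, 0.169, -0.3266, 0.1482].
Step 2: g^T H^(-1) g = sum_i g_i^2 / H_ii
  = (3.2909)^2/6 + (1.0141)^2/6 + (-2.6131)^2/8 + (1.7779)^2/12
  = 1.805 + 0.1714 + 0.8535 + 0.2634 = 3.0934
Step 3: Objective decrease = 0.5 * g^T H^(-1) g = 1.5467


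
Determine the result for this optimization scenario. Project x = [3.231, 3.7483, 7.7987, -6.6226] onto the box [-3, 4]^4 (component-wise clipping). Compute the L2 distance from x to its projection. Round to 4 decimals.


Project each component onto [-3, 4].
clip(3.231) = 3.231, clip(3.7483) = 3.7483, clip(7.7987) = 4.0, clip(-6.6226) = -3.0
Projection = [3.231, 3.7483, 4.0, -3.0]
Squared diffs: [0.0, 0.0, 14.4301, 13.1232]
Distance = sqrt(27.5533) = 5.2491


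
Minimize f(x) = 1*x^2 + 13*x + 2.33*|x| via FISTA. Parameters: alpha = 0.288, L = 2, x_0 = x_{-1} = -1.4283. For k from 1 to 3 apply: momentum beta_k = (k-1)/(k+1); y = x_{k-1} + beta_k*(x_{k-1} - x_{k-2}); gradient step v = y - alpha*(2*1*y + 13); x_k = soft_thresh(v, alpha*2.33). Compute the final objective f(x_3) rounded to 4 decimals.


FISTA on f(x) = 1*x^2 + 13*x + 2.33*|x|
L = 2, alpha = 0.288
Iteration 1: beta = 0.0, y = -1.4283 + 0.0*(-1.4283 + 1.4283) = -1.4283
  grad(y) = 10.1434, v = y - alpha*grad = -4.3496
  prox(v) = soft_thresh(-4.3496, 0.671) = -3.6786
Iteration 2: beta = 0.3333, y = -3.6786 + 0.3333*(-3.6786 + 1.4283) = -4.4286
  grad(y) = 4.1427, v = y - alpha*grad = -5.6217
  prox(v) = soft_thresh(-5.6217, 0.671) = -4.9507
Iteration 3: beta = 0.5, y = -4.9507 + 0.5*(-4.9507 + 3.6786) = -5.5868
  grad(y) = 1.8264, v = y - alpha*grad = -6.1128
  prox(v) = soft_thresh(-6.1128, 0.671) = -5.4418
f(x_3) = 1*(-5.4418)^2 + 13*(-5.4418) + 2.33*|-5.4418| = -28.4508


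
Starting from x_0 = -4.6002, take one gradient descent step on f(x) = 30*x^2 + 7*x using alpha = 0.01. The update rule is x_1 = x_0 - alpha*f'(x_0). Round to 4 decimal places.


We compute the gradient at x_0 and apply the update.
f'(x) = 60*x + 7
f'(-4.6002) = 60*-4.6002 + 7 = -269.012
x_1 = -4.6002 - 0.01*-269.012 = -1.9101


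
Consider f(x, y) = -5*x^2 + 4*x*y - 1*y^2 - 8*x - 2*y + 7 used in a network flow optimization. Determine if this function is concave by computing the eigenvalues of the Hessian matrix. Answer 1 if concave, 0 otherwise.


The Hessian of f(x,y) = -5*x^2 + 4*x*y - 1*y^2 - 8*x - 2*y + 7 is:
H = [[-10, 4], [4, -2]]
Trace = -10 - 2 = -12
Determinant = -10*-2 - (4)^2 = 4
Discriminant = (-12)^2 - 4*4 = 128.0
Eigenvalues: lambda_1 = -11.6569, lambda_2 = -0.3431
The function is concave.

1


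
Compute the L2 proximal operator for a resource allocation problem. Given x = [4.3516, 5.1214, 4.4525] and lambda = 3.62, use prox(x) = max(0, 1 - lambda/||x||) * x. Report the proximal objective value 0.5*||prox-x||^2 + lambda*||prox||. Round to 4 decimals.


Step 1: Compute ||x||.
||x|| = 8.0616
Step 2: Compute scaling factor.
scale = max(0, 1 - 3.62/8.0616) = 0.551
Step 3: prox(x) = [2.3976, 2.8217, 2.4531]
||prox(x)|| = 4.4416
Step 4: Proximal objective.
0.5*||prox-x||^2 = 6.5522
lambda*||prox|| = 16.0786
Total = 22.6309


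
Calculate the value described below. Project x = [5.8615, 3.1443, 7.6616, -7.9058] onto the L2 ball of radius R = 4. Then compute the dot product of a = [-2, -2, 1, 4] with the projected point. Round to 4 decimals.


Step 1: Compute ||x|| (intermediates to 6 decimals).
||x|| = sqrt(5.8615^2 + 3.1443^2 + 7.6616^2 + (-7.9058)^2) = 12.862566
Step 2: Project.
Since ||x|| > R, scale = R/||x|| = 4/12.862566 = 0.31098, proj(x) = scale * x
proj(x) = [1.822809, 0.977814, 2.382604, -2.458546]
Step 3: Dot product.
a^T * proj(x) = -2*1.822809 - 2*0.977814 + 1*2.382604 + 4*(-2.458546) = -13.0528


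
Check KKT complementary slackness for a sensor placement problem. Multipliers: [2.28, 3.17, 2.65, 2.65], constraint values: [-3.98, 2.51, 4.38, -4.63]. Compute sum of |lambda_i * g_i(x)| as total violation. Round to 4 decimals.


KKT complementary slackness check:
lambda_1 * g_1 = 2.28 * -3.98 = -9.0744
lambda_2 * g_2 = 3.17 * 2.51 = 7.9567
lambda_3 * g_3 = 2.65 * 4.38 = 11.607
lambda_4 * g_4 = 2.65 * -4.63 = -12.2695
Total violation = 9.0744 + 7.9567 + 11.607 + 12.2695 = 40.9076


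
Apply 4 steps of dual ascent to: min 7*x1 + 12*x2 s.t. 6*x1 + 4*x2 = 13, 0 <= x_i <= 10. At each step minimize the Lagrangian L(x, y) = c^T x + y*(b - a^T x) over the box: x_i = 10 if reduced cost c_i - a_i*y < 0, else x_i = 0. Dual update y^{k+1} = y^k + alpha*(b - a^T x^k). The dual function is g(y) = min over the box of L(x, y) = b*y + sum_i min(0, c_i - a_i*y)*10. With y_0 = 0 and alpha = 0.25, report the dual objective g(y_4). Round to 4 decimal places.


Dual ascent for LP: min 7*x1 + 12*x2, 6*x1 + 4*x2 = 13, 0 <= x_i <= 10
Step 1: y^k = 0.0, reduced costs: (7.0, 12.0)
  x^k = (0.0, 0.0), subgradient = b - a^T x = 13.0
  y^{k+1} = 0.0 + 0.25*13.0 = 3.25
Step 2: y^k = 3.25, reduced costs: (-12.5, -1.0)
  x^k = (10.0, 10.0), subgradient = b - a^T x = -87.0
  y^{k+1} = 3.25 + 0.25*-87.0 = -18.5
Step 3: y^k = -18.5, reduced costs: (118.0, 86.0)
  x^k = (0.0, 0.0), subgradient = b - a^T x = 13.0
  y^{k+1} = -18.5 + 0.25*13.0 = -15.25
Step 4: y^k = -15.25, reduced costs: (98.5, 73.0)
  x^k = (0.0, 0.0), subgradient = b - a^T x = 13.0
  y^{k+1} = -15.25 + 0.25*13.0 = -12.0
Dual objective at y_4 = -12.0: reduced costs (79.0, 60.0), box minimizer x = (0.0, 0.0)
g(y_4) = b*y + (c1 - a1*y)*x1 + (c2 - a2*y)*x2 = 13*(-12.0) + 79.0*0.0 + 60.0*0.0 = -156.0 + 0.0 + 0.0 = -156.0


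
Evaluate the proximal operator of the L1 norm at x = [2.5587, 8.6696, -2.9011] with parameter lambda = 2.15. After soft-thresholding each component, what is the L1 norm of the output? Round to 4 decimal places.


Soft-thresholding with lambda = 2.15:
prox(2.5587) = sign(2.5587)*max(|2.5587| - 2.15, 0) = 0.4087
prox(8.6696) = sign(8.6696)*max(|8.6696| - 2.15, 0) = 6.5196
prox(-2.9011) = sign(-2.9011)*max(|-2.9011| - 2.15, 0) = -0.7511
prox(x) = [0.4087, 6.5196, -0.7511]
||prox(x)||_1 = 0.4087 + 6.5196 + 0.7511 = 7.6794


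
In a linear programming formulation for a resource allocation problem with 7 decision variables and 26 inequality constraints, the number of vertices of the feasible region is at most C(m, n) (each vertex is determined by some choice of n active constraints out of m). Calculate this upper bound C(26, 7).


Each vertex corresponds to some choice of n active constraints out of m, so the number of vertices is at most C(m, n) = m! / (n!(m-n)!).
m = 26, n = 7
Numerator: 26 * 25 * 24 * 23 * 22 * 21 * 20
Denominator: 7! = 5040
C(26, 7) = 657800


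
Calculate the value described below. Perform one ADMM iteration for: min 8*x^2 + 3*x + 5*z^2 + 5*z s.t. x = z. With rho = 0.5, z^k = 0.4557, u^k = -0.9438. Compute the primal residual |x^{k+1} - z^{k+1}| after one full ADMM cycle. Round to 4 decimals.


ADMM iteration with rho = 0.5, z^k = 0.4557, u^k = -0.9438
Step 1: x-update.
Minimize 8*x^2 + 3*x + (0.5/2)*(x - 0.4557 - 0.9438)^2
FOC: (2*8 + 0.5)*x = -3 + 0.5*(0.4557 + 0.9438)
x^{k+1} = -0.1394
Step 2: z-update.
Minimize 5*z^2 + 5*z + (0.5/2)*(-0.1394 - z - 0.9438)^2
FOC: (2*5 + 0.5)*z = -5 + 0.5*(-0.1394 - 0.9438)
z^{k+1} = -0.5278
Step 3: u-update.
u^{k+1} = -0.9438 - 0.1394 + 0.5278 = -0.5554
Step 4: Primal residual = |-0.1394 + 0.5278| = 0.3884


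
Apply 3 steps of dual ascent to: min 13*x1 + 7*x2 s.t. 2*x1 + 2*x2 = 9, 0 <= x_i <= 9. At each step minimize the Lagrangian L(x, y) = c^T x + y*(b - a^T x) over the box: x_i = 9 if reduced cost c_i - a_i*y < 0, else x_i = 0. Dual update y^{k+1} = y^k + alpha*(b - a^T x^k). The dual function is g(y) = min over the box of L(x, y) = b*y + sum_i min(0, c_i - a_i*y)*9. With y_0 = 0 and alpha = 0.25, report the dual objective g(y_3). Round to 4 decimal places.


Dual ascent for LP: min 13*x1 + 7*x2, 2*x1 + 2*x2 = 9, 0 <= x_i <= 9
Step 1: y^k = 0.0, reduced costs: (13.0, 7.0)
  x^k = (0.0, 0.0), subgradient = b - a^T x = 9.0
  y^{k+1} = 0.0 + 0.25*9.0 = 2.25
Step 2: y^k = 2.25, reduced costs: (8.5, 2.5)
  x^k = (0.0, 0.0), subgradient = b - a^T x = 9.0
  y^{k+1} = 2.25 + 0.25*9.0 = 4.5
Step 3: y^k = 4.5, reduced costs: (4.0, -2.0)
  x^k = (0.0, 9.0), subgradient = b - a^T x = -9.0
  y^{k+1} = 4.5 + 0.25*-9.0 = 2.25
Dual objective at y_3 = 2.25: reduced costs (8.5, 2.5), box minimizer x = (0.0, 0.0)
g(y_3) = b*y + (c1 - a1*y)*x1 + (c2 - a2*y)*x2 = 9*2.25 + 8.5*0.0 + 2.5*0.0 = 20.25 + 0.0 + 0.0 = 20.25


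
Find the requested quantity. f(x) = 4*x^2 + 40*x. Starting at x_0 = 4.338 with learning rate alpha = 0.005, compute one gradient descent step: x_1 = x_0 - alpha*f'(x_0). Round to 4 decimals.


We compute the gradient at x_0 and apply the update.
f'(x) = 8*x + 40
f'(4.338) = 8*4.338 + 40 = 74.704
x_1 = 4.338 - 0.005*74.704 = 3.9645


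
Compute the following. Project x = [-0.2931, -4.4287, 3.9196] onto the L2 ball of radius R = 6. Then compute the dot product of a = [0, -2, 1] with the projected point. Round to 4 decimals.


Step 1: Compute ||x|| (intermediates to 6 decimals).
||x|| = sqrt((-0.2931)^2 + (-4.4287)^2 + 3.9196^2) = 5.921364
Step 2: Project.
Since ||x|| <= R, proj = x (no scaling needed).
proj(x) = [-0.2931, -4.4287, 3.9196]
Step 3: Dot product.
a^T * proj(x) = 0*(-0.2931) - 2*(-4.4287) + 1*3.9196 = 12.777


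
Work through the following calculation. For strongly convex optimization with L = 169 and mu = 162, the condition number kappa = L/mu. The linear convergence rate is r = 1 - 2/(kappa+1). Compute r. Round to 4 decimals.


Step 1: Compute the condition number.
kappa = L/mu = 169/162 = 1.0432
Step 2: Compute the convergence rate.
r = 1 - 2/(kappa + 1) = 1 - 2*mu/(L + mu) = (L - mu)/(L + mu) = 7/331 = 0.0211


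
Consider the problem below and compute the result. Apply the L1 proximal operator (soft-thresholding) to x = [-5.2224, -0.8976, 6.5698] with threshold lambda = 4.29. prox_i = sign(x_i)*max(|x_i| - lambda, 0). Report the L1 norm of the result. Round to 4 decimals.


Soft-thresholding with lambda = 4.29:
prox(-5.2224) = sign(-5.2224)*max(|-5.2224| - 4.29, 0) = -0.9324
prox(-0.8976) = sign(-0.8976)*max(|-0.8976| - 4.29, 0) = 0.0
prox(6.5698) = sign(6.5698)*max(|6.5698| - 4.29, 0) = 2.2798
prox(x) = [-0.9324, 0.0, 2.2798]
||prox(x)||_1 = 0.9324 + 0.0 + 2.2798 = 3.2122


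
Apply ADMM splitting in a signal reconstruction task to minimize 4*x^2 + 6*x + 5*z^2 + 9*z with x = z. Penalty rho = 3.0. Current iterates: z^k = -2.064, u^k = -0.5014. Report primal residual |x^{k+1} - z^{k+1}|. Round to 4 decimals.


ADMM iteration with rho = 3.0, z^k = -2.064, u^k = -0.5014
Step 1: x-update.
Minimize 4*x^2 + 6*x + (3.0/2)*(x + 2.064 - 0.5014)^2
FOC: (2*4 + 3.0)*x = -6 + 3.0*(-2.064 + 0.5014)
x^{k+1} = -0.9716
Step 2: z-update.
Minimize 5*z^2 + 9*z + (3.0/2)*(-0.9716 - z - 0.5014)^2
FOC: (2*5 + 3.0)*z = -9 + 3.0*(-0.9716 - 0.5014)
z^{k+1} = -1.0322
Step 3: u-update.
u^{k+1} = -0.5014 - 0.9716 + 1.0322 = -0.4408
Step 4: Primal residual = |-0.9716 + 1.0322| = 0.0606


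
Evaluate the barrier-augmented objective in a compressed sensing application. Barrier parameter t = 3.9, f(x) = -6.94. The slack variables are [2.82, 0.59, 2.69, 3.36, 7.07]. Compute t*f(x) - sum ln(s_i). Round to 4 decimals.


Step 1: Compute log-barrier.
ln values: [1.0367, -0.5276, 0.9895, 1.2119, 1.9559]
phi = -(1.0367 - 0.5276 + 0.9895 + 1.2119 + 1.9559) = -4.6664
Step 2: Compute augmented objective.
t*f(x) = 3.9*-6.94 = -27.066
Total = -27.066 - 4.6664 = -31.7324


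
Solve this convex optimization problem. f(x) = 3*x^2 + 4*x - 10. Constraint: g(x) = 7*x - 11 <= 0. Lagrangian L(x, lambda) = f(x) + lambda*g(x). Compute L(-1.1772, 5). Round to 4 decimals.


Step 1: Evaluate f(x).
f(-1.1772) = 3*(-1.1772)^2 + 4*(-1.1772) - 10 = -10.5514
Step 2: Evaluate g(x).
g(-1.1772) = 7*-1.1772 - 11 = -19.2404
Step 3: Compute Lagrangian.
L = -10.5514 + 5*-19.2404 = -106.7534


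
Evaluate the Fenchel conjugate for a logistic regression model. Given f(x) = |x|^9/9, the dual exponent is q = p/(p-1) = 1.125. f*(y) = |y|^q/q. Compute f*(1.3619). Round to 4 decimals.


The conjugate exponent q satisfies 1/p + 1/q = 1.
p = 9, so q = 9/(9 - 1) = 1.125
|y|^q = 1.3619^1.125 = 1.4155
f*(1.3619) = 1.4155 / 1.125 = 1.2582


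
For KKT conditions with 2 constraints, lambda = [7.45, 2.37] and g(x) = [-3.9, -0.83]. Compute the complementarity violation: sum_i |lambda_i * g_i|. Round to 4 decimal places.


KKT complementary slackness check:
lambda_1 * g_1 = 7.45 * -3.9 = -29.055
lambda_2 * g_2 = 2.37 * -0.83 = -1.9671
Total violation = 29.055 + 1.9671 = 31.0221


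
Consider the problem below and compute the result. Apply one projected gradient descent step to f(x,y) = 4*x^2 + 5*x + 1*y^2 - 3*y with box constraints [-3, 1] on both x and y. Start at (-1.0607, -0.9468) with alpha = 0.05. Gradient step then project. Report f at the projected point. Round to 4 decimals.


Step 1: Compute gradient at (-1.0607, -0.9468).
grad_x = 2*4*-1.0607 + 5 = -3.4856
grad_y = 2*1*-0.9468 - 3 = -4.8936
Step 2: Gradient step.
x_raw = -1.0607 - 0.05*-3.4856 = -0.8864
y_raw = -0.9468 - 0.05*-4.8936 = -0.7021
Step 3: Project onto [-3, 1].
x_proj = clip(-0.8864) = -0.8864
y_proj = clip(-0.7021) = -0.7021
Step 4: Evaluate f.
f(-0.8864, -0.7021) = 1.3102


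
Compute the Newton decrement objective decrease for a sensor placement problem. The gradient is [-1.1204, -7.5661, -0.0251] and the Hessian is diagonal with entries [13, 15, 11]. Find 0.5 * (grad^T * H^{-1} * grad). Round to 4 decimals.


Step 1: H is diagonal, so H^(-1) * g = [-0.0862, -0.5044, -0.0023].
Step 2: g^T H^(-1) g = sum_i g_i^2 / H_ii
  = (-1.1204)^2/13 + (-7.5661)^2/15 + (-0.0251)^2/11
  = 0.0966 + 3.8164 + 0.0001 = 3.913
Step 3: Objective decrease = 0.5 * g^T H^(-1) g = 1.9565


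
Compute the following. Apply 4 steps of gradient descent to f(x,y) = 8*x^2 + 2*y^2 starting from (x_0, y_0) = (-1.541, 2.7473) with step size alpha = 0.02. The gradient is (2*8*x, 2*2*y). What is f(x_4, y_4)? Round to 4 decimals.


Gradient descent on f(x,y) = 8*x^2 + 2*y^2.
Starting point: (-1.541, 2.7473), alpha = 0.02
Step 1: grad_x = 2*8*-1.541 = -24.656, grad_y = 2*2*2.7473 = 10.9892
  x_1 = -1.541 - 0.02*-24.656 = -1.0479
  y_1 = 2.7473 - 0.02*10.9892 = 2.5275
Step 2: grad_x = 2*8*-1.0479 = -16.7661, grad_y = 2*2*2.5275 = 10.1101
  x_2 = -1.0479 - 0.02*-16.7661 = -0.7126
  y_2 = 2.5275 - 0.02*10.1101 = 2.3253
Step 3: grad_x = 2*8*-0.7126 = -11.4009, grad_y = 2*2*2.3253 = 9.3013
  x_3 = -0.7126 - 0.02*-11.4009 = -0.4845
  y_3 = 2.3253 - 0.02*9.3013 = 2.1393
Step 4: grad_x = 2*8*-0.4845 = -7.7526, grad_y = 2*2*2.1393 = 8.5572
  x_4 = -0.4845 - 0.02*-7.7526 = -0.3295
  y_4 = 2.1393 - 0.02*8.5572 = 1.9681
f(-0.3295, 1.9681) = 8*(-0.3295)^2 + 2*1.9681^2 = 8.6157


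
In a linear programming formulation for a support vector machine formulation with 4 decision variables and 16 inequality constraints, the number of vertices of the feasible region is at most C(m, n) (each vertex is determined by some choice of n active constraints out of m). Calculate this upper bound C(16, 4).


Each vertex corresponds to some choice of n active constraints out of m, so the number of vertices is at most C(m, n) = m! / (n!(m-n)!).
m = 16, n = 4
Numerator: 16 * 15 * 14 * 13
Denominator: 4! = 24
C(16, 4) = 1820


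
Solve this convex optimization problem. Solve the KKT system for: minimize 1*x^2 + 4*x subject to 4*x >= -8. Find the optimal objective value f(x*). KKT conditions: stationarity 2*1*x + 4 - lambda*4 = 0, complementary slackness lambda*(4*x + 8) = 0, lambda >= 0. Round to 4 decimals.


Step 1: Try lambda = 0 (constraint inactive).
Stationarity: 2*1*x + 4 = 0
x* = -4/(2*1) = -2.0
Check constraint: 4*-2.0 = -8.0 >= -8 -- satisfied.
Step 2: Compute optimal value.
f(x*) = 1*(-2.0)^2 + 4*(-2.0) = -4.0


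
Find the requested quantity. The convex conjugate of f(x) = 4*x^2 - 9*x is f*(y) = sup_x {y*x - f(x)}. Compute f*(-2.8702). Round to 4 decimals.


f*(y) = sup_x {y*x - a*x^2 - b*x} = sup_x {(y-b)*x - a*x^2}
FOC: (y - b) - 2a*x = 0 => x* = (y - b)/(2a)
x* = (-2.8702 + 9)/(2*4) = 0.7662
f*(-2.8702) = (y-b)^2/(4a) = (-2.8702 + 9)^2/(4*4)
= 37.5744/16 = 2.3484


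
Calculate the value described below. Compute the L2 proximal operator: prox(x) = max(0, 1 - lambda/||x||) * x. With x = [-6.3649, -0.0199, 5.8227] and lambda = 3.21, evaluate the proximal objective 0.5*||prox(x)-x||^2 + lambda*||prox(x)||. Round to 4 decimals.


Step 1: Compute ||x||.
||x|| = 8.6265
Step 2: Compute scaling factor.
scale = max(0, 1 - 3.21/8.6265) = 0.6279
Step 3: prox(x) = [-3.9965, -0.0125, 3.656]
||prox(x)|| = 5.4165
Step 4: Proximal objective.
0.5*||prox-x||^2 = 5.1521
lambda*||prox|| = 17.387
Total = 22.539


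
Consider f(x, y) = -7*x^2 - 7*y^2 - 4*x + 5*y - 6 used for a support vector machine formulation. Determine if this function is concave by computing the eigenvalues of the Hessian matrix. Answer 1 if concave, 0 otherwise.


The Hessian of f(x,y) = -7*x^2 - 7*y^2 - 4*x + 5*y - 6 is:
H = [[-14, 0], [0, -14]]
Trace = -14 - 14 = -28
Determinant = -14*-14 - (0)^2 = 196
Discriminant = (-28)^2 - 4*196 = 0.0
Eigenvalues: lambda_1 = -14.0, lambda_2 = -14.0
The function is concave.

1


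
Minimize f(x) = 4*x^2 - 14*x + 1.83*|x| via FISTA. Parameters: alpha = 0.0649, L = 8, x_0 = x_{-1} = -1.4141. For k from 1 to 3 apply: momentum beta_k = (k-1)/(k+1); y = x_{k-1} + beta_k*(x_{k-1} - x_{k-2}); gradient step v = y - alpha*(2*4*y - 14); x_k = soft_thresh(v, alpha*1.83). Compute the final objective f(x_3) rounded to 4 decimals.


FISTA on f(x) = 4*x^2 - 14*x + 1.83*|x|
L = 8, alpha = 0.0649
Iteration 1: beta = 0.0, y = -1.4141 + 0.0*(-1.4141 + 1.4141) = -1.4141
  grad(y) = -25.3128, v = y - alpha*grad = 0.2287
  prox(v) = soft_thresh(0.2287, 0.1188) = 0.1099
Iteration 2: beta = 0.3333, y = 0.1099 + 0.3333*(0.1099 + 1.4141) = 0.6179
  grad(y) = -9.0564, v = y - alpha*grad = 1.2057
  prox(v) = soft_thresh(1.2057, 0.1188) = 1.0869
Iteration 3: beta = 0.5, y = 1.0869 + 0.5*(1.0869 - 0.1099) = 1.5754
  grad(y) = -1.3964, v = y - alpha*grad = 1.6661
  prox(v) = soft_thresh(1.6661, 0.1188) = 1.5473
f(x_3) = 4*1.5473^2 - 14*1.5473 + 1.83*|1.5473| = -9.2541


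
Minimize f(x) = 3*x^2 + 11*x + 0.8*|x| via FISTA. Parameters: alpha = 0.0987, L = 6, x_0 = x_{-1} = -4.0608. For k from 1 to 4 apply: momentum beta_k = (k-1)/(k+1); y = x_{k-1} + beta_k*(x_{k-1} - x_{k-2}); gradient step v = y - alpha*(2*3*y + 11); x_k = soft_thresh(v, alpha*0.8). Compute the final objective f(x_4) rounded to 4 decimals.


FISTA on f(x) = 3*x^2 + 11*x + 0.8*|x|
L = 6, alpha = 0.0987
Iteration 1: beta = 0.0, y = -4.0608 + 0.0*(-4.0608 + 4.0608) = -4.0608
  grad(y) = -13.3648, v = y - alpha*grad = -2.7417
  prox(v) = soft_thresh(-2.7417, 0.079) = -2.6627
Iteration 2: beta = 0.3333, y = -2.6627 + 0.3333*(-2.6627 + 4.0608) = -2.1967
  grad(y) = -2.1803, v = y - alpha*grad = -1.9815
  prox(v) = soft_thresh(-1.9815, 0.079) = -1.9026
Iteration 3: beta = 0.5, y = -1.9026 + 0.5*(-1.9026 + 2.6627) = -1.5225
  grad(y) = 1.8652, v = y - alpha*grad = -1.7066
  prox(v) = soft_thresh(-1.7066, 0.079) = -1.6276
Iteration 4: beta = 0.6, y = -1.6276 + 0.6*(-1.6276 + 1.9026) = -1.4626
  grad(y) = 2.2242, v = y - alpha*grad = -1.6822
  prox(v) = soft_thresh(-1.6822, 0.079) = -1.6032
f(x_4) = 3*(-1.6032)^2 + 11*(-1.6032) + 0.8*|-1.6032| = -8.6419


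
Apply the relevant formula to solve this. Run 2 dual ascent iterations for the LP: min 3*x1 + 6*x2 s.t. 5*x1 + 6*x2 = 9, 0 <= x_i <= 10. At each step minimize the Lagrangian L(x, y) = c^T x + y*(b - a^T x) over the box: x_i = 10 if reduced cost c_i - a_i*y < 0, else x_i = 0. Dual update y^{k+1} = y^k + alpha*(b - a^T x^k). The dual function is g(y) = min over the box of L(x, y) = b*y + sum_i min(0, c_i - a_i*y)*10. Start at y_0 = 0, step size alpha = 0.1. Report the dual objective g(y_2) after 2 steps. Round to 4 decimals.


Dual ascent for LP: min 3*x1 + 6*x2, 5*x1 + 6*x2 = 9, 0 <= x_i <= 10
Step 1: y^k = 0.0, reduced costs: (3.0, 6.0)
  x^k = (0.0, 0.0), subgradient = b - a^T x = 9.0
  y^{k+1} = 0.0 + 0.1*9.0 = 0.9
Step 2: y^k = 0.9, reduced costs: (-1.5, 0.6)
  x^k = (10.0, 0.0), subgradient = b - a^T x = -41.0
  y^{k+1} = 0.9 + 0.1*-41.0 = -3.2
Dual objective at y_2 = -3.2: reduced costs (19.0, 25.2), box minimizer x = (0.0, 0.0)
g(y_2) = b*y + (c1 - a1*y)*x1 + (c2 - a2*y)*x2 = 9*(-3.2) + 19.0*0.0 + 25.2*0.0 = -28.8 + 0.0 + 0.0 = -28.8
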